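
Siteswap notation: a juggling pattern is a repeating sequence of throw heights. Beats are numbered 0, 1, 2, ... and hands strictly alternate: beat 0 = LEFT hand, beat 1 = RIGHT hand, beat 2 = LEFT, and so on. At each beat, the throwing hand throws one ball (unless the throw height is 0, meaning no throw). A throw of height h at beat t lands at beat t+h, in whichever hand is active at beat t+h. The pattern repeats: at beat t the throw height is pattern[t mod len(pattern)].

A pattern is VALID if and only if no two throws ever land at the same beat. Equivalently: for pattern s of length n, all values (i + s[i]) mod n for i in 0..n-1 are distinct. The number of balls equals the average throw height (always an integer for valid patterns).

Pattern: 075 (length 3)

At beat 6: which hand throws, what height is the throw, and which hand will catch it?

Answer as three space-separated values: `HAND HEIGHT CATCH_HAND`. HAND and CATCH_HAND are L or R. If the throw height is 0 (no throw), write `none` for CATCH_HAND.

Beat 6: 6 mod 2 = 0, so hand = L
Throw height = pattern[6 mod 3] = pattern[0] = 0

Answer: L 0 none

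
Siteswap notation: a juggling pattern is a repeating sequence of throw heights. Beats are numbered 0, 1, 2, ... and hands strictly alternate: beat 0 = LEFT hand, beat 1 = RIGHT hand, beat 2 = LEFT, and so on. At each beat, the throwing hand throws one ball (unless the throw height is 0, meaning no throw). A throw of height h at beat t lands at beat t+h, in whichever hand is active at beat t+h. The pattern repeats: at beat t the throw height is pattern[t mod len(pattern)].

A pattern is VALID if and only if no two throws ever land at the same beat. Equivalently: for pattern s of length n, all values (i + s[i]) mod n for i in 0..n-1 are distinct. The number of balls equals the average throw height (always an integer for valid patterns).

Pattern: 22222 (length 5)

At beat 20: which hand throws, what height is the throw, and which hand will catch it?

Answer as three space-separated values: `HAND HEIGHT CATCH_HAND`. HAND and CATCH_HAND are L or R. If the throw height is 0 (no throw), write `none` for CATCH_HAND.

Beat 20: 20 mod 2 = 0, so hand = L
Throw height = pattern[20 mod 5] = pattern[0] = 2
Lands at beat 20+2=22, 22 mod 2 = 0, so catch hand = L

Answer: L 2 L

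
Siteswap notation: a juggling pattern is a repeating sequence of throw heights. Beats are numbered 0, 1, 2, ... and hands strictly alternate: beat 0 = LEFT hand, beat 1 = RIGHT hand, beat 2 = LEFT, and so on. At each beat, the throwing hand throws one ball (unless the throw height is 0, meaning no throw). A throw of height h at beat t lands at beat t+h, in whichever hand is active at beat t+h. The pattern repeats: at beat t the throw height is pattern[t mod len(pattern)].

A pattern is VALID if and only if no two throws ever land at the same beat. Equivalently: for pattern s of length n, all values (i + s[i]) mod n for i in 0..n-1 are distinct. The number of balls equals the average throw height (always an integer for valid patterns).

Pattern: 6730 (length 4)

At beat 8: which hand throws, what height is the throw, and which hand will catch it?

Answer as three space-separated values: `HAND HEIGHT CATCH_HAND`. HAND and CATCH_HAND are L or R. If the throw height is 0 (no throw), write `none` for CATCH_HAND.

Beat 8: 8 mod 2 = 0, so hand = L
Throw height = pattern[8 mod 4] = pattern[0] = 6
Lands at beat 8+6=14, 14 mod 2 = 0, so catch hand = L

Answer: L 6 L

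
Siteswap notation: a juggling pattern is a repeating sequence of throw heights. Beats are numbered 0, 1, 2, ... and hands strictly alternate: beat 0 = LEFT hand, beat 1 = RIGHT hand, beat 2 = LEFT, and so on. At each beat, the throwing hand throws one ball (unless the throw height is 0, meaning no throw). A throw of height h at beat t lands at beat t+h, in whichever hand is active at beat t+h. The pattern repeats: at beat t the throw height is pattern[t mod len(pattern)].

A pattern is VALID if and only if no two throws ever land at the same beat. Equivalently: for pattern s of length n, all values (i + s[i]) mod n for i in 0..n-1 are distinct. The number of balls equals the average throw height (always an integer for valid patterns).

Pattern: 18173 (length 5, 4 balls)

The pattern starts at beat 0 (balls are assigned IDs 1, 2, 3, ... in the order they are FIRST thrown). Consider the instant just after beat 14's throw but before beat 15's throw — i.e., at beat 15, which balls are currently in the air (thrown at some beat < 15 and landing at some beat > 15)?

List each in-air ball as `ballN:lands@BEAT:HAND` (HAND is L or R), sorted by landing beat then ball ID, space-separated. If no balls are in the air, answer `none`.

Answer: ball4:lands@17:R ball2:lands@19:R ball1:lands@20:L

Derivation:
Beat 0 (L): throw ball1 h=1 -> lands@1:R; in-air after throw: [b1@1:R]
Beat 1 (R): throw ball1 h=8 -> lands@9:R; in-air after throw: [b1@9:R]
Beat 2 (L): throw ball2 h=1 -> lands@3:R; in-air after throw: [b2@3:R b1@9:R]
Beat 3 (R): throw ball2 h=7 -> lands@10:L; in-air after throw: [b1@9:R b2@10:L]
Beat 4 (L): throw ball3 h=3 -> lands@7:R; in-air after throw: [b3@7:R b1@9:R b2@10:L]
Beat 5 (R): throw ball4 h=1 -> lands@6:L; in-air after throw: [b4@6:L b3@7:R b1@9:R b2@10:L]
Beat 6 (L): throw ball4 h=8 -> lands@14:L; in-air after throw: [b3@7:R b1@9:R b2@10:L b4@14:L]
Beat 7 (R): throw ball3 h=1 -> lands@8:L; in-air after throw: [b3@8:L b1@9:R b2@10:L b4@14:L]
Beat 8 (L): throw ball3 h=7 -> lands@15:R; in-air after throw: [b1@9:R b2@10:L b4@14:L b3@15:R]
Beat 9 (R): throw ball1 h=3 -> lands@12:L; in-air after throw: [b2@10:L b1@12:L b4@14:L b3@15:R]
Beat 10 (L): throw ball2 h=1 -> lands@11:R; in-air after throw: [b2@11:R b1@12:L b4@14:L b3@15:R]
Beat 11 (R): throw ball2 h=8 -> lands@19:R; in-air after throw: [b1@12:L b4@14:L b3@15:R b2@19:R]
Beat 12 (L): throw ball1 h=1 -> lands@13:R; in-air after throw: [b1@13:R b4@14:L b3@15:R b2@19:R]
Beat 13 (R): throw ball1 h=7 -> lands@20:L; in-air after throw: [b4@14:L b3@15:R b2@19:R b1@20:L]
Beat 14 (L): throw ball4 h=3 -> lands@17:R; in-air after throw: [b3@15:R b4@17:R b2@19:R b1@20:L]
Beat 15 (R): throw ball3 h=1 -> lands@16:L; in-air after throw: [b3@16:L b4@17:R b2@19:R b1@20:L]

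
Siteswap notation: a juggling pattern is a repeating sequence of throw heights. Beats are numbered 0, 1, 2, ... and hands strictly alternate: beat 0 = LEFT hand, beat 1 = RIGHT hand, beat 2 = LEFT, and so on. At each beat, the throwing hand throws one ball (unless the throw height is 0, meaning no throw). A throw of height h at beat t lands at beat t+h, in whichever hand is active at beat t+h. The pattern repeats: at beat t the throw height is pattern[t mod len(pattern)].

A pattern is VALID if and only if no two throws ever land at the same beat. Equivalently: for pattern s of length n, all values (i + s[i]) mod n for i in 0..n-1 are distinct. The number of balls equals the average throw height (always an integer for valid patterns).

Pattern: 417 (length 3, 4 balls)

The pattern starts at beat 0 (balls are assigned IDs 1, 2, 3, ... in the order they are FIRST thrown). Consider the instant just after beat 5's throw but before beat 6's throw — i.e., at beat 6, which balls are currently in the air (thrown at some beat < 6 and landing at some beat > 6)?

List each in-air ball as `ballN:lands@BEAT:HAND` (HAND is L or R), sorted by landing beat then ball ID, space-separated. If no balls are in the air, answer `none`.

Beat 0 (L): throw ball1 h=4 -> lands@4:L; in-air after throw: [b1@4:L]
Beat 1 (R): throw ball2 h=1 -> lands@2:L; in-air after throw: [b2@2:L b1@4:L]
Beat 2 (L): throw ball2 h=7 -> lands@9:R; in-air after throw: [b1@4:L b2@9:R]
Beat 3 (R): throw ball3 h=4 -> lands@7:R; in-air after throw: [b1@4:L b3@7:R b2@9:R]
Beat 4 (L): throw ball1 h=1 -> lands@5:R; in-air after throw: [b1@5:R b3@7:R b2@9:R]
Beat 5 (R): throw ball1 h=7 -> lands@12:L; in-air after throw: [b3@7:R b2@9:R b1@12:L]
Beat 6 (L): throw ball4 h=4 -> lands@10:L; in-air after throw: [b3@7:R b2@9:R b4@10:L b1@12:L]

Answer: ball3:lands@7:R ball2:lands@9:R ball1:lands@12:L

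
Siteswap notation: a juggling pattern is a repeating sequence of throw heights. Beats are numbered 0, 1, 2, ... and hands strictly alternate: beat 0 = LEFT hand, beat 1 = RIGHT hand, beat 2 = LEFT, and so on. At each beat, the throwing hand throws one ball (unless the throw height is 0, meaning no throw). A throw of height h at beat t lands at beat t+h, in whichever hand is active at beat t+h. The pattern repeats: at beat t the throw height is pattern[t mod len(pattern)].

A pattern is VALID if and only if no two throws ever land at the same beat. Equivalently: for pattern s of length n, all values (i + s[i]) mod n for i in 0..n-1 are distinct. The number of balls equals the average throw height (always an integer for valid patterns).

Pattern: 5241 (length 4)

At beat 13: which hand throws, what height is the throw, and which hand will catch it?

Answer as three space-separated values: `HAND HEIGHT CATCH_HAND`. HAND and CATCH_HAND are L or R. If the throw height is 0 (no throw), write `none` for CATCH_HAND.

Answer: R 2 R

Derivation:
Beat 13: 13 mod 2 = 1, so hand = R
Throw height = pattern[13 mod 4] = pattern[1] = 2
Lands at beat 13+2=15, 15 mod 2 = 1, so catch hand = R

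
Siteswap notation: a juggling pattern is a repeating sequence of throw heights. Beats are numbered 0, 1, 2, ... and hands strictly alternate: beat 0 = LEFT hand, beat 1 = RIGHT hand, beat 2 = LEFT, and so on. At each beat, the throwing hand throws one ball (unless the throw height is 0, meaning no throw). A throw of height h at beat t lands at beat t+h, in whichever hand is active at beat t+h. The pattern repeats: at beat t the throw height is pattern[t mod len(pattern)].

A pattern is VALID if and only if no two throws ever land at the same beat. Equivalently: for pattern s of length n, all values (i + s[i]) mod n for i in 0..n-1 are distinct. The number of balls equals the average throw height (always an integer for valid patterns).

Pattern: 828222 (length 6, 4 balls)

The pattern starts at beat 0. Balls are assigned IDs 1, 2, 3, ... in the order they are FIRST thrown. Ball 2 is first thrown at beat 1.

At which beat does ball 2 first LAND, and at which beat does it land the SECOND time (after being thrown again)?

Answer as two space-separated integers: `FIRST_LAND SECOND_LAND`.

Answer: 3 5

Derivation:
Beat 0 (L): throw ball1 h=8 -> lands@8:L; in-air after throw: [b1@8:L]
Beat 1 (R): throw ball2 h=2 -> lands@3:R; in-air after throw: [b2@3:R b1@8:L]
Beat 2 (L): throw ball3 h=8 -> lands@10:L; in-air after throw: [b2@3:R b1@8:L b3@10:L]
Beat 3 (R): throw ball2 h=2 -> lands@5:R; in-air after throw: [b2@5:R b1@8:L b3@10:L]
Beat 4 (L): throw ball4 h=2 -> lands@6:L; in-air after throw: [b2@5:R b4@6:L b1@8:L b3@10:L]
Beat 5 (R): throw ball2 h=2 -> lands@7:R; in-air after throw: [b4@6:L b2@7:R b1@8:L b3@10:L]
Ball 2: thrown@1 h=2 -> first land @3; rethrown@3 h=2 -> second land @5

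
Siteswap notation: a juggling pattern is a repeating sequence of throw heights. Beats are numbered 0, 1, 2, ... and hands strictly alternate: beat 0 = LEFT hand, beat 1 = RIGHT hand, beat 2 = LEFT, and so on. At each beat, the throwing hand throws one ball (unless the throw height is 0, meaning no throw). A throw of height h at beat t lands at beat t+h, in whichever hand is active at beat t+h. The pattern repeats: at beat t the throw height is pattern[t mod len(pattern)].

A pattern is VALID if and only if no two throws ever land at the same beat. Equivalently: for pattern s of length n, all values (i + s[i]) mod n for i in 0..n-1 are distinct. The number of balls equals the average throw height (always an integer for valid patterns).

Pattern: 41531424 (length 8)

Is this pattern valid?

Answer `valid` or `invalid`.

Answer: valid

Derivation:
i=0: (i + s[i]) mod n = (0 + 4) mod 8 = 4
i=1: (i + s[i]) mod n = (1 + 1) mod 8 = 2
i=2: (i + s[i]) mod n = (2 + 5) mod 8 = 7
i=3: (i + s[i]) mod n = (3 + 3) mod 8 = 6
i=4: (i + s[i]) mod n = (4 + 1) mod 8 = 5
i=5: (i + s[i]) mod n = (5 + 4) mod 8 = 1
i=6: (i + s[i]) mod n = (6 + 2) mod 8 = 0
i=7: (i + s[i]) mod n = (7 + 4) mod 8 = 3
Residues: [4, 2, 7, 6, 5, 1, 0, 3], distinct: True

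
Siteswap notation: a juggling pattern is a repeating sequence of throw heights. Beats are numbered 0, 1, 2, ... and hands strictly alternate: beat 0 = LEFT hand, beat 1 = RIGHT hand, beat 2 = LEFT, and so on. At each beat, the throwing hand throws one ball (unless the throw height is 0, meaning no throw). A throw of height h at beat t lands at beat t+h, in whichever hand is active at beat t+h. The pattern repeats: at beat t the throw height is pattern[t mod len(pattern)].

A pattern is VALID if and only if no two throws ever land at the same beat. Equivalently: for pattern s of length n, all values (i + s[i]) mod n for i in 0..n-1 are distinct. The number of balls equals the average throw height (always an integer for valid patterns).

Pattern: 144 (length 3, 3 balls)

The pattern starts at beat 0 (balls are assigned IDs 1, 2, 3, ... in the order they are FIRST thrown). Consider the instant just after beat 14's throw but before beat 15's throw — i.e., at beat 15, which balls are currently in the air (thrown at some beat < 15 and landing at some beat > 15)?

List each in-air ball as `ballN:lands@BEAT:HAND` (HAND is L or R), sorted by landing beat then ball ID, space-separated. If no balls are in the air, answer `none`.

Answer: ball3:lands@17:R ball1:lands@18:L

Derivation:
Beat 0 (L): throw ball1 h=1 -> lands@1:R; in-air after throw: [b1@1:R]
Beat 1 (R): throw ball1 h=4 -> lands@5:R; in-air after throw: [b1@5:R]
Beat 2 (L): throw ball2 h=4 -> lands@6:L; in-air after throw: [b1@5:R b2@6:L]
Beat 3 (R): throw ball3 h=1 -> lands@4:L; in-air after throw: [b3@4:L b1@5:R b2@6:L]
Beat 4 (L): throw ball3 h=4 -> lands@8:L; in-air after throw: [b1@5:R b2@6:L b3@8:L]
Beat 5 (R): throw ball1 h=4 -> lands@9:R; in-air after throw: [b2@6:L b3@8:L b1@9:R]
Beat 6 (L): throw ball2 h=1 -> lands@7:R; in-air after throw: [b2@7:R b3@8:L b1@9:R]
Beat 7 (R): throw ball2 h=4 -> lands@11:R; in-air after throw: [b3@8:L b1@9:R b2@11:R]
Beat 8 (L): throw ball3 h=4 -> lands@12:L; in-air after throw: [b1@9:R b2@11:R b3@12:L]
Beat 9 (R): throw ball1 h=1 -> lands@10:L; in-air after throw: [b1@10:L b2@11:R b3@12:L]
Beat 10 (L): throw ball1 h=4 -> lands@14:L; in-air after throw: [b2@11:R b3@12:L b1@14:L]
Beat 11 (R): throw ball2 h=4 -> lands@15:R; in-air after throw: [b3@12:L b1@14:L b2@15:R]
Beat 12 (L): throw ball3 h=1 -> lands@13:R; in-air after throw: [b3@13:R b1@14:L b2@15:R]
Beat 13 (R): throw ball3 h=4 -> lands@17:R; in-air after throw: [b1@14:L b2@15:R b3@17:R]
Beat 14 (L): throw ball1 h=4 -> lands@18:L; in-air after throw: [b2@15:R b3@17:R b1@18:L]
Beat 15 (R): throw ball2 h=1 -> lands@16:L; in-air after throw: [b2@16:L b3@17:R b1@18:L]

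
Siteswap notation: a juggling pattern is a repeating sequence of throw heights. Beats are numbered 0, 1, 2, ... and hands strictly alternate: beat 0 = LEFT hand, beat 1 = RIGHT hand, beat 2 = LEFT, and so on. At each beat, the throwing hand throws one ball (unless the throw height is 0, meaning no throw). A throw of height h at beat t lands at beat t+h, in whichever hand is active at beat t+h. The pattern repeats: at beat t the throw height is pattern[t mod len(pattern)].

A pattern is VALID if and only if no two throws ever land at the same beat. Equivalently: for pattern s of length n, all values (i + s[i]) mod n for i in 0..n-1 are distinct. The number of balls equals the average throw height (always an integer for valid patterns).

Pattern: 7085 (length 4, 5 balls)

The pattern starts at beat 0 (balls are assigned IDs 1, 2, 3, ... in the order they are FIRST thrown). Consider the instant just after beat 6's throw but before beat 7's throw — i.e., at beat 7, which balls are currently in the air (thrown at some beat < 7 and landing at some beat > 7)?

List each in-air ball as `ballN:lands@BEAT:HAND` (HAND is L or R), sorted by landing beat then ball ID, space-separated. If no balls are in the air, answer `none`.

Answer: ball3:lands@8:L ball2:lands@10:L ball4:lands@11:R ball5:lands@14:L

Derivation:
Beat 0 (L): throw ball1 h=7 -> lands@7:R; in-air after throw: [b1@7:R]
Beat 2 (L): throw ball2 h=8 -> lands@10:L; in-air after throw: [b1@7:R b2@10:L]
Beat 3 (R): throw ball3 h=5 -> lands@8:L; in-air after throw: [b1@7:R b3@8:L b2@10:L]
Beat 4 (L): throw ball4 h=7 -> lands@11:R; in-air after throw: [b1@7:R b3@8:L b2@10:L b4@11:R]
Beat 6 (L): throw ball5 h=8 -> lands@14:L; in-air after throw: [b1@7:R b3@8:L b2@10:L b4@11:R b5@14:L]
Beat 7 (R): throw ball1 h=5 -> lands@12:L; in-air after throw: [b3@8:L b2@10:L b4@11:R b1@12:L b5@14:L]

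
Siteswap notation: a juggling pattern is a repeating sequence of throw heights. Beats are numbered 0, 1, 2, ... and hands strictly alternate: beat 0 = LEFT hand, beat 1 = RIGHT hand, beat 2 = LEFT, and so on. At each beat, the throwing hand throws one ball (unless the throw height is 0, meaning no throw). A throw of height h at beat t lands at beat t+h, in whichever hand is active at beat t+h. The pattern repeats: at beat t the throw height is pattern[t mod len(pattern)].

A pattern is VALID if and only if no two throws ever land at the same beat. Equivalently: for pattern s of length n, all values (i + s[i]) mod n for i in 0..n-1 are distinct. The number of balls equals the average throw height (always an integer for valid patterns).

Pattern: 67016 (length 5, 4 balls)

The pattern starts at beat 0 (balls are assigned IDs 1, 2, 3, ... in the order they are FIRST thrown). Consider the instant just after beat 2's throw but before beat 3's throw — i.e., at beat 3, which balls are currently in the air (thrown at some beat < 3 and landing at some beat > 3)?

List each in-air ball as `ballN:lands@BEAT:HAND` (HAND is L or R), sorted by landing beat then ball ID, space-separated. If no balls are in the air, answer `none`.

Answer: ball1:lands@6:L ball2:lands@8:L

Derivation:
Beat 0 (L): throw ball1 h=6 -> lands@6:L; in-air after throw: [b1@6:L]
Beat 1 (R): throw ball2 h=7 -> lands@8:L; in-air after throw: [b1@6:L b2@8:L]
Beat 3 (R): throw ball3 h=1 -> lands@4:L; in-air after throw: [b3@4:L b1@6:L b2@8:L]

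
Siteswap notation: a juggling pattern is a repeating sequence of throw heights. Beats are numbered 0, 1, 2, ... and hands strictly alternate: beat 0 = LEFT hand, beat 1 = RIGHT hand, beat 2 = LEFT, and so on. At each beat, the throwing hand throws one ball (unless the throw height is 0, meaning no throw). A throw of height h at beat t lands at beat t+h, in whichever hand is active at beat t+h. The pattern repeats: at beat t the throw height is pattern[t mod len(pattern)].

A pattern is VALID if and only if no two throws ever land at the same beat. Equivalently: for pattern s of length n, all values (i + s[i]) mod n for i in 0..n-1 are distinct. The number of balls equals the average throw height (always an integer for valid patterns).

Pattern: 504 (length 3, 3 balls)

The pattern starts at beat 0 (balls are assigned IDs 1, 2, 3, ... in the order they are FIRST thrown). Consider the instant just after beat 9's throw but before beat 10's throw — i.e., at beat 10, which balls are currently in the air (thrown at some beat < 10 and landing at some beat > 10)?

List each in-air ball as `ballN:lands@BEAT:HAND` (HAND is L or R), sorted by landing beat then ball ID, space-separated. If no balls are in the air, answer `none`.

Answer: ball2:lands@11:R ball3:lands@12:L ball1:lands@14:L

Derivation:
Beat 0 (L): throw ball1 h=5 -> lands@5:R; in-air after throw: [b1@5:R]
Beat 2 (L): throw ball2 h=4 -> lands@6:L; in-air after throw: [b1@5:R b2@6:L]
Beat 3 (R): throw ball3 h=5 -> lands@8:L; in-air after throw: [b1@5:R b2@6:L b3@8:L]
Beat 5 (R): throw ball1 h=4 -> lands@9:R; in-air after throw: [b2@6:L b3@8:L b1@9:R]
Beat 6 (L): throw ball2 h=5 -> lands@11:R; in-air after throw: [b3@8:L b1@9:R b2@11:R]
Beat 8 (L): throw ball3 h=4 -> lands@12:L; in-air after throw: [b1@9:R b2@11:R b3@12:L]
Beat 9 (R): throw ball1 h=5 -> lands@14:L; in-air after throw: [b2@11:R b3@12:L b1@14:L]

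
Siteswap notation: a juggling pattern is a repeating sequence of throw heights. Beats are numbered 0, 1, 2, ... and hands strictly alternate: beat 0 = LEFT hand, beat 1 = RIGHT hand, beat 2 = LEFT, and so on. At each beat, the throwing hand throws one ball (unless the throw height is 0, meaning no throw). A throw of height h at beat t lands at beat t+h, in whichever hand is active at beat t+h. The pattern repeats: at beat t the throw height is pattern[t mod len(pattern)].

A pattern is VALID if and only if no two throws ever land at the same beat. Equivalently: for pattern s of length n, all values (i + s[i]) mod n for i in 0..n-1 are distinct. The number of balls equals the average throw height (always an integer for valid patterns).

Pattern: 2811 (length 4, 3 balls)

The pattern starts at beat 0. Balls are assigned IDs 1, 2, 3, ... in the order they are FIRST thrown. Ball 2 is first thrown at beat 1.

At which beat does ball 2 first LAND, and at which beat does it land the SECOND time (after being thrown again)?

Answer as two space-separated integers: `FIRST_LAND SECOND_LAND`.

Answer: 9 17

Derivation:
Beat 0 (L): throw ball1 h=2 -> lands@2:L; in-air after throw: [b1@2:L]
Beat 1 (R): throw ball2 h=8 -> lands@9:R; in-air after throw: [b1@2:L b2@9:R]
Beat 2 (L): throw ball1 h=1 -> lands@3:R; in-air after throw: [b1@3:R b2@9:R]
Beat 3 (R): throw ball1 h=1 -> lands@4:L; in-air after throw: [b1@4:L b2@9:R]
Beat 4 (L): throw ball1 h=2 -> lands@6:L; in-air after throw: [b1@6:L b2@9:R]
Beat 5 (R): throw ball3 h=8 -> lands@13:R; in-air after throw: [b1@6:L b2@9:R b3@13:R]
Beat 6 (L): throw ball1 h=1 -> lands@7:R; in-air after throw: [b1@7:R b2@9:R b3@13:R]
Beat 7 (R): throw ball1 h=1 -> lands@8:L; in-air after throw: [b1@8:L b2@9:R b3@13:R]
Beat 8 (L): throw ball1 h=2 -> lands@10:L; in-air after throw: [b2@9:R b1@10:L b3@13:R]
Beat 9 (R): throw ball2 h=8 -> lands@17:R; in-air after throw: [b1@10:L b3@13:R b2@17:R]
Beat 10 (L): throw ball1 h=1 -> lands@11:R; in-air after throw: [b1@11:R b3@13:R b2@17:R]
Beat 11 (R): throw ball1 h=1 -> lands@12:L; in-air after throw: [b1@12:L b3@13:R b2@17:R]
Beat 12 (L): throw ball1 h=2 -> lands@14:L; in-air after throw: [b3@13:R b1@14:L b2@17:R]
Ball 2: thrown@1 h=8 -> first land @9; rethrown@9 h=8 -> second land @17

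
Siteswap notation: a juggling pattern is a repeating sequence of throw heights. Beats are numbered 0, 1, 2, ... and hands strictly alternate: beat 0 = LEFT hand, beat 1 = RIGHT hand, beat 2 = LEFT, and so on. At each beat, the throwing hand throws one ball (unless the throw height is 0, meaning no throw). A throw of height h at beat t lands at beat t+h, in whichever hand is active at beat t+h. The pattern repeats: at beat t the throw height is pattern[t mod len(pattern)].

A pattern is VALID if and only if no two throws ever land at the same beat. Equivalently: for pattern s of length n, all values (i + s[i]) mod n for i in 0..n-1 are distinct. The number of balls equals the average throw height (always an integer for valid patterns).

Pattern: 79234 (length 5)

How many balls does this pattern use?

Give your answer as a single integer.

Answer: 5

Derivation:
Pattern = [7, 9, 2, 3, 4], length n = 5
  position 0: throw height = 7, running sum = 7
  position 1: throw height = 9, running sum = 16
  position 2: throw height = 2, running sum = 18
  position 3: throw height = 3, running sum = 21
  position 4: throw height = 4, running sum = 25
Total sum = 25; balls = sum / n = 25 / 5 = 5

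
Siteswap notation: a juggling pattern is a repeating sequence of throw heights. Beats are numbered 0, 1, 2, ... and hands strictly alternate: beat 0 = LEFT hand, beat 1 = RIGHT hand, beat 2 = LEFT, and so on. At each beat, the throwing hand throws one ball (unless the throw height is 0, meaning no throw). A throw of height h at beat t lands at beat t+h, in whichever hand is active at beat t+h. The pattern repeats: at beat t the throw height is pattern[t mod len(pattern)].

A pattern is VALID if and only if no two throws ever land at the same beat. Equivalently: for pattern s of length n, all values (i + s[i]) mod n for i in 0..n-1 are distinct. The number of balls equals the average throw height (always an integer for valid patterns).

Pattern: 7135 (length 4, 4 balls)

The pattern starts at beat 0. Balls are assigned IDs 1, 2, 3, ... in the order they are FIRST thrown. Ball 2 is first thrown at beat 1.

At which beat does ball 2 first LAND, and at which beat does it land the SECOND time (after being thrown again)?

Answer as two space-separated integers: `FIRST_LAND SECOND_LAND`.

Beat 0 (L): throw ball1 h=7 -> lands@7:R; in-air after throw: [b1@7:R]
Beat 1 (R): throw ball2 h=1 -> lands@2:L; in-air after throw: [b2@2:L b1@7:R]
Beat 2 (L): throw ball2 h=3 -> lands@5:R; in-air after throw: [b2@5:R b1@7:R]
Beat 3 (R): throw ball3 h=5 -> lands@8:L; in-air after throw: [b2@5:R b1@7:R b3@8:L]
Beat 4 (L): throw ball4 h=7 -> lands@11:R; in-air after throw: [b2@5:R b1@7:R b3@8:L b4@11:R]
Beat 5 (R): throw ball2 h=1 -> lands@6:L; in-air after throw: [b2@6:L b1@7:R b3@8:L b4@11:R]
Ball 2: thrown@1 h=1 -> first land @2; rethrown@2 h=3 -> second land @5

Answer: 2 5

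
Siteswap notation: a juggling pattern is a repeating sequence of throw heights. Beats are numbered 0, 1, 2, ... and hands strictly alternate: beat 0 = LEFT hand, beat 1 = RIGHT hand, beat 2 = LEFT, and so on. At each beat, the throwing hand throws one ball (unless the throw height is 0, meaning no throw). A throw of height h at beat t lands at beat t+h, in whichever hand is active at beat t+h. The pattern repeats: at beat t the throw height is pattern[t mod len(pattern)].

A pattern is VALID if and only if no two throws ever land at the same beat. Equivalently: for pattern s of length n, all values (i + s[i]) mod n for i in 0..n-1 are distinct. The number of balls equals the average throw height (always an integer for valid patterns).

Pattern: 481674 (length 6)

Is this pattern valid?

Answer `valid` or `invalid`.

i=0: (i + s[i]) mod n = (0 + 4) mod 6 = 4
i=1: (i + s[i]) mod n = (1 + 8) mod 6 = 3
i=2: (i + s[i]) mod n = (2 + 1) mod 6 = 3
i=3: (i + s[i]) mod n = (3 + 6) mod 6 = 3
i=4: (i + s[i]) mod n = (4 + 7) mod 6 = 5
i=5: (i + s[i]) mod n = (5 + 4) mod 6 = 3
Residues: [4, 3, 3, 3, 5, 3], distinct: False

Answer: invalid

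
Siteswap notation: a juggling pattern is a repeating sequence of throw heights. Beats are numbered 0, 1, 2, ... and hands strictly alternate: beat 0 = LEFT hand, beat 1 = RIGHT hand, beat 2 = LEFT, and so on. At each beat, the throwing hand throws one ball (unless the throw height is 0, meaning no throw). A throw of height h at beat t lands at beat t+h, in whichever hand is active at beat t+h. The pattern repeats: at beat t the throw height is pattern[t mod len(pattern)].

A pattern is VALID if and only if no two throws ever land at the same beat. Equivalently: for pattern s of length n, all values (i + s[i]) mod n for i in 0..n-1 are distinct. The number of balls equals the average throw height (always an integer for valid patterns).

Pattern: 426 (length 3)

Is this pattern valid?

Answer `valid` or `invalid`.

Answer: valid

Derivation:
i=0: (i + s[i]) mod n = (0 + 4) mod 3 = 1
i=1: (i + s[i]) mod n = (1 + 2) mod 3 = 0
i=2: (i + s[i]) mod n = (2 + 6) mod 3 = 2
Residues: [1, 0, 2], distinct: True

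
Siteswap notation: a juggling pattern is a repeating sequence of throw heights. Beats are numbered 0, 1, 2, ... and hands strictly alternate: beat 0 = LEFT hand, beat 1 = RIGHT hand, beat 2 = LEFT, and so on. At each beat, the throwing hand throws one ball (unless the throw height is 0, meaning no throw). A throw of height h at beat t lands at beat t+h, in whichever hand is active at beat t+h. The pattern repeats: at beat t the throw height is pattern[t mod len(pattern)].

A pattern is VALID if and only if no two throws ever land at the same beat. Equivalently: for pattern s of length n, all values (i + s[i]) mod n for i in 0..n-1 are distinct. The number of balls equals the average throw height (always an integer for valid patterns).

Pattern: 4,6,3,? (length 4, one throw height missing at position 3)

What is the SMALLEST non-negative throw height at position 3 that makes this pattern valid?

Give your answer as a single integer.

i=0: (0 + 4) mod 4 = 0
i=1: (1 + 6) mod 4 = 3
i=2: (2 + 3) mod 4 = 1
i=3: s[i]=? (unknown)
Known residues: [0, 1, 3]; need a permutation of 0..3, so missing residue r = 2
Need (3 + s) mod 4 = 2; smallest s = (2 - 3) mod 4 = 3

Answer: 3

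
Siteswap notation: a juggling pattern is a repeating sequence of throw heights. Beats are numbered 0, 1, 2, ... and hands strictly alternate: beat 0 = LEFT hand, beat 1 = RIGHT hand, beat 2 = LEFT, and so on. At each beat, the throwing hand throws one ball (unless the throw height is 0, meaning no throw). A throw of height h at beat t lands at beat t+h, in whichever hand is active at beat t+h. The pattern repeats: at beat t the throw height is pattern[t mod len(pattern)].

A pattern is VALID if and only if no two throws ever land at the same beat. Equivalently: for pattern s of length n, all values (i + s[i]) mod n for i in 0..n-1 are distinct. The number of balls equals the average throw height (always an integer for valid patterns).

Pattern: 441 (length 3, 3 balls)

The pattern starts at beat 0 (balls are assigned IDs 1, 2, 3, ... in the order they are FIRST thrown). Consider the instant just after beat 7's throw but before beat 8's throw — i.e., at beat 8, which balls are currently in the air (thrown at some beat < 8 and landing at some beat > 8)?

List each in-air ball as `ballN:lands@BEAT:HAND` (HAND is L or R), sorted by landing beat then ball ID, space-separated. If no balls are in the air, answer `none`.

Beat 0 (L): throw ball1 h=4 -> lands@4:L; in-air after throw: [b1@4:L]
Beat 1 (R): throw ball2 h=4 -> lands@5:R; in-air after throw: [b1@4:L b2@5:R]
Beat 2 (L): throw ball3 h=1 -> lands@3:R; in-air after throw: [b3@3:R b1@4:L b2@5:R]
Beat 3 (R): throw ball3 h=4 -> lands@7:R; in-air after throw: [b1@4:L b2@5:R b3@7:R]
Beat 4 (L): throw ball1 h=4 -> lands@8:L; in-air after throw: [b2@5:R b3@7:R b1@8:L]
Beat 5 (R): throw ball2 h=1 -> lands@6:L; in-air after throw: [b2@6:L b3@7:R b1@8:L]
Beat 6 (L): throw ball2 h=4 -> lands@10:L; in-air after throw: [b3@7:R b1@8:L b2@10:L]
Beat 7 (R): throw ball3 h=4 -> lands@11:R; in-air after throw: [b1@8:L b2@10:L b3@11:R]
Beat 8 (L): throw ball1 h=1 -> lands@9:R; in-air after throw: [b1@9:R b2@10:L b3@11:R]

Answer: ball2:lands@10:L ball3:lands@11:R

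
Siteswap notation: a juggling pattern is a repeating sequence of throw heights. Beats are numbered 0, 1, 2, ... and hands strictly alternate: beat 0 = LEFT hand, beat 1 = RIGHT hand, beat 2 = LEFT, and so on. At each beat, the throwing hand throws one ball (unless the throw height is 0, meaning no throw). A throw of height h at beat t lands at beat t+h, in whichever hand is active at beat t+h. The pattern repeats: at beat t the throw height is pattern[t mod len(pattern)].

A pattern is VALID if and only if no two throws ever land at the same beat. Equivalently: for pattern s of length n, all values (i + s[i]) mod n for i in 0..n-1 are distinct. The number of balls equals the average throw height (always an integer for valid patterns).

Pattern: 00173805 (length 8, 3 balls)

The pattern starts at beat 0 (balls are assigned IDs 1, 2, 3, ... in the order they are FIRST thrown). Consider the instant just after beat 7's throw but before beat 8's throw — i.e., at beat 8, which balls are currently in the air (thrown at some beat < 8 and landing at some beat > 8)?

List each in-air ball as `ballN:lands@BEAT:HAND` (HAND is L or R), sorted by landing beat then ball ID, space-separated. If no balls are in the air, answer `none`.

Answer: ball1:lands@10:L ball2:lands@12:L ball3:lands@13:R

Derivation:
Beat 2 (L): throw ball1 h=1 -> lands@3:R; in-air after throw: [b1@3:R]
Beat 3 (R): throw ball1 h=7 -> lands@10:L; in-air after throw: [b1@10:L]
Beat 4 (L): throw ball2 h=3 -> lands@7:R; in-air after throw: [b2@7:R b1@10:L]
Beat 5 (R): throw ball3 h=8 -> lands@13:R; in-air after throw: [b2@7:R b1@10:L b3@13:R]
Beat 7 (R): throw ball2 h=5 -> lands@12:L; in-air after throw: [b1@10:L b2@12:L b3@13:R]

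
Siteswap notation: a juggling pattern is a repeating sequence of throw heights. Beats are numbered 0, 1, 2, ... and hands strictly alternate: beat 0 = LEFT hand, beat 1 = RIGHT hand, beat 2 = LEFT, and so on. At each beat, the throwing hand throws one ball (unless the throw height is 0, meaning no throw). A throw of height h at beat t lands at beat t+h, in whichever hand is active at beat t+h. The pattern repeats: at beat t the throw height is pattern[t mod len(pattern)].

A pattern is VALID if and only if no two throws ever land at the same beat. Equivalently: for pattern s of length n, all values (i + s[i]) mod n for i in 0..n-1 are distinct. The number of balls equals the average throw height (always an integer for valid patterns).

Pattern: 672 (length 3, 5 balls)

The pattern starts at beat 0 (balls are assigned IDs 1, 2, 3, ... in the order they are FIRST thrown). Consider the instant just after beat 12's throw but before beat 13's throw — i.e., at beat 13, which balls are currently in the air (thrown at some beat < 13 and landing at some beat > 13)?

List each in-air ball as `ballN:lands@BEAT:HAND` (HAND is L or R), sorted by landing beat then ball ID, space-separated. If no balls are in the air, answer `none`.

Beat 0 (L): throw ball1 h=6 -> lands@6:L; in-air after throw: [b1@6:L]
Beat 1 (R): throw ball2 h=7 -> lands@8:L; in-air after throw: [b1@6:L b2@8:L]
Beat 2 (L): throw ball3 h=2 -> lands@4:L; in-air after throw: [b3@4:L b1@6:L b2@8:L]
Beat 3 (R): throw ball4 h=6 -> lands@9:R; in-air after throw: [b3@4:L b1@6:L b2@8:L b4@9:R]
Beat 4 (L): throw ball3 h=7 -> lands@11:R; in-air after throw: [b1@6:L b2@8:L b4@9:R b3@11:R]
Beat 5 (R): throw ball5 h=2 -> lands@7:R; in-air after throw: [b1@6:L b5@7:R b2@8:L b4@9:R b3@11:R]
Beat 6 (L): throw ball1 h=6 -> lands@12:L; in-air after throw: [b5@7:R b2@8:L b4@9:R b3@11:R b1@12:L]
Beat 7 (R): throw ball5 h=7 -> lands@14:L; in-air after throw: [b2@8:L b4@9:R b3@11:R b1@12:L b5@14:L]
Beat 8 (L): throw ball2 h=2 -> lands@10:L; in-air after throw: [b4@9:R b2@10:L b3@11:R b1@12:L b5@14:L]
Beat 9 (R): throw ball4 h=6 -> lands@15:R; in-air after throw: [b2@10:L b3@11:R b1@12:L b5@14:L b4@15:R]
Beat 10 (L): throw ball2 h=7 -> lands@17:R; in-air after throw: [b3@11:R b1@12:L b5@14:L b4@15:R b2@17:R]
Beat 11 (R): throw ball3 h=2 -> lands@13:R; in-air after throw: [b1@12:L b3@13:R b5@14:L b4@15:R b2@17:R]
Beat 12 (L): throw ball1 h=6 -> lands@18:L; in-air after throw: [b3@13:R b5@14:L b4@15:R b2@17:R b1@18:L]
Beat 13 (R): throw ball3 h=7 -> lands@20:L; in-air after throw: [b5@14:L b4@15:R b2@17:R b1@18:L b3@20:L]

Answer: ball5:lands@14:L ball4:lands@15:R ball2:lands@17:R ball1:lands@18:L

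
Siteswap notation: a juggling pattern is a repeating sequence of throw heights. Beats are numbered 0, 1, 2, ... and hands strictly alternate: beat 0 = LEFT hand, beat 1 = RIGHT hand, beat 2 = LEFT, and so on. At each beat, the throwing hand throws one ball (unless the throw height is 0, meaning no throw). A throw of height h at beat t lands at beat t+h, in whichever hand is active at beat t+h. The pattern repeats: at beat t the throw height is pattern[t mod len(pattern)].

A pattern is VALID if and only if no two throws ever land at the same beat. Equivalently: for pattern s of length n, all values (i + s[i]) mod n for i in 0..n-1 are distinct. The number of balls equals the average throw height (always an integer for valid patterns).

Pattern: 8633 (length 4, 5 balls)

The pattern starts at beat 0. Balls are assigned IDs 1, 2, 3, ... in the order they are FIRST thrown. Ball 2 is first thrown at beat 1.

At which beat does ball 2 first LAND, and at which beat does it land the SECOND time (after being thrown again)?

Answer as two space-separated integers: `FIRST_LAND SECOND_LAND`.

Answer: 7 10

Derivation:
Beat 0 (L): throw ball1 h=8 -> lands@8:L; in-air after throw: [b1@8:L]
Beat 1 (R): throw ball2 h=6 -> lands@7:R; in-air after throw: [b2@7:R b1@8:L]
Beat 2 (L): throw ball3 h=3 -> lands@5:R; in-air after throw: [b3@5:R b2@7:R b1@8:L]
Beat 3 (R): throw ball4 h=3 -> lands@6:L; in-air after throw: [b3@5:R b4@6:L b2@7:R b1@8:L]
Beat 4 (L): throw ball5 h=8 -> lands@12:L; in-air after throw: [b3@5:R b4@6:L b2@7:R b1@8:L b5@12:L]
Beat 5 (R): throw ball3 h=6 -> lands@11:R; in-air after throw: [b4@6:L b2@7:R b1@8:L b3@11:R b5@12:L]
Beat 6 (L): throw ball4 h=3 -> lands@9:R; in-air after throw: [b2@7:R b1@8:L b4@9:R b3@11:R b5@12:L]
Beat 7 (R): throw ball2 h=3 -> lands@10:L; in-air after throw: [b1@8:L b4@9:R b2@10:L b3@11:R b5@12:L]
Beat 8 (L): throw ball1 h=8 -> lands@16:L; in-air after throw: [b4@9:R b2@10:L b3@11:R b5@12:L b1@16:L]
Beat 9 (R): throw ball4 h=6 -> lands@15:R; in-air after throw: [b2@10:L b3@11:R b5@12:L b4@15:R b1@16:L]
Beat 10 (L): throw ball2 h=3 -> lands@13:R; in-air after throw: [b3@11:R b5@12:L b2@13:R b4@15:R b1@16:L]
Ball 2: thrown@1 h=6 -> first land @7; rethrown@7 h=3 -> second land @10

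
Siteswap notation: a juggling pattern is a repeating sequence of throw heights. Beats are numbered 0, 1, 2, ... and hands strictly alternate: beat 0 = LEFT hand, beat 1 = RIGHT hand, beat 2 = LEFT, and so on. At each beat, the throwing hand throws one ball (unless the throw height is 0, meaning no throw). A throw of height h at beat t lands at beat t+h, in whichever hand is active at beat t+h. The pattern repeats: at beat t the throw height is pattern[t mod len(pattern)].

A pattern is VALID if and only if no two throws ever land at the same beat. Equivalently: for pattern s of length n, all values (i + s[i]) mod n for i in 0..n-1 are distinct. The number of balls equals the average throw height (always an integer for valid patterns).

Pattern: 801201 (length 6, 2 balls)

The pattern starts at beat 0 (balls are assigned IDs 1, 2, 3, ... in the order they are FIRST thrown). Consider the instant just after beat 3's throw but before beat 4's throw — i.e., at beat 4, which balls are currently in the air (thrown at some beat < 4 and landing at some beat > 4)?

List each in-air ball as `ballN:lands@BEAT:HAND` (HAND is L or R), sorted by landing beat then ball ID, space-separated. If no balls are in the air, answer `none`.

Beat 0 (L): throw ball1 h=8 -> lands@8:L; in-air after throw: [b1@8:L]
Beat 2 (L): throw ball2 h=1 -> lands@3:R; in-air after throw: [b2@3:R b1@8:L]
Beat 3 (R): throw ball2 h=2 -> lands@5:R; in-air after throw: [b2@5:R b1@8:L]

Answer: ball2:lands@5:R ball1:lands@8:L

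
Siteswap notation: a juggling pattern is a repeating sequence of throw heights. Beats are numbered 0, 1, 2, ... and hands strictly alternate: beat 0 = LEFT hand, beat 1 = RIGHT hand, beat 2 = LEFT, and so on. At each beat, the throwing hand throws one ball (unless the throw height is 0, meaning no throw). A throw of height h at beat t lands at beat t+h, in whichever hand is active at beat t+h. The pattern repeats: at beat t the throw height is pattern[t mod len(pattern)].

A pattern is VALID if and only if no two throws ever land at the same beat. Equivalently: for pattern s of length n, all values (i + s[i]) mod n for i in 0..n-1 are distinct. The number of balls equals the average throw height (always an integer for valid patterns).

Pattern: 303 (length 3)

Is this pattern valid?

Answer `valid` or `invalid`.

Answer: valid

Derivation:
i=0: (i + s[i]) mod n = (0 + 3) mod 3 = 0
i=1: (i + s[i]) mod n = (1 + 0) mod 3 = 1
i=2: (i + s[i]) mod n = (2 + 3) mod 3 = 2
Residues: [0, 1, 2], distinct: True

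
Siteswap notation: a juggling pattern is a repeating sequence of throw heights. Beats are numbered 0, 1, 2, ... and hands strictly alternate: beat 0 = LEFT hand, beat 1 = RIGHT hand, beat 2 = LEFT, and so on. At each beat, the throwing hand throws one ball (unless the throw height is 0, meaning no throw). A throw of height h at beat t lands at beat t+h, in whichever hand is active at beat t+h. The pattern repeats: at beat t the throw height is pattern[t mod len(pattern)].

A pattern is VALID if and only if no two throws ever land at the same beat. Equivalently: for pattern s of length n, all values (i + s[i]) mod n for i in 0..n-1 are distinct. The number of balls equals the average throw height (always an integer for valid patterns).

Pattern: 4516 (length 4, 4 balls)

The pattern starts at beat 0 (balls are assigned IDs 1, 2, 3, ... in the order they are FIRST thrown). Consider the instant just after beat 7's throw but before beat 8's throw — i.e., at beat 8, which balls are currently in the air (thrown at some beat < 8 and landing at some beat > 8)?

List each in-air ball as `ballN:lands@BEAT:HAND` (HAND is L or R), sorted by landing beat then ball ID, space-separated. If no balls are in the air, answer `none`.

Beat 0 (L): throw ball1 h=4 -> lands@4:L; in-air after throw: [b1@4:L]
Beat 1 (R): throw ball2 h=5 -> lands@6:L; in-air after throw: [b1@4:L b2@6:L]
Beat 2 (L): throw ball3 h=1 -> lands@3:R; in-air after throw: [b3@3:R b1@4:L b2@6:L]
Beat 3 (R): throw ball3 h=6 -> lands@9:R; in-air after throw: [b1@4:L b2@6:L b3@9:R]
Beat 4 (L): throw ball1 h=4 -> lands@8:L; in-air after throw: [b2@6:L b1@8:L b3@9:R]
Beat 5 (R): throw ball4 h=5 -> lands@10:L; in-air after throw: [b2@6:L b1@8:L b3@9:R b4@10:L]
Beat 6 (L): throw ball2 h=1 -> lands@7:R; in-air after throw: [b2@7:R b1@8:L b3@9:R b4@10:L]
Beat 7 (R): throw ball2 h=6 -> lands@13:R; in-air after throw: [b1@8:L b3@9:R b4@10:L b2@13:R]
Beat 8 (L): throw ball1 h=4 -> lands@12:L; in-air after throw: [b3@9:R b4@10:L b1@12:L b2@13:R]

Answer: ball3:lands@9:R ball4:lands@10:L ball2:lands@13:R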